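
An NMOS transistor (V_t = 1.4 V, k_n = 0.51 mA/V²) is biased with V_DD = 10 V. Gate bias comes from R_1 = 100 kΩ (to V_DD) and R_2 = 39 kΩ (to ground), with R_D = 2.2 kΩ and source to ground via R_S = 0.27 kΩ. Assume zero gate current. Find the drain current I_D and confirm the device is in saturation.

I_D ≈ 0.43 mA

V_G = V_DD·R_2/(R_1+R_2) = 10×39/139 = 2.81 V.
Assume saturation: I_D = (k_n/2)(V_GS − V_t)² with V_GS = V_G − I_D·R_S = 2.81 − 0.27·I_D.
Substituting gives 0.0186·I_D² − 1.19·I_D + 0.504 = 0, with roots I_D = 0.425 or 63.8 mA.
The root I_D = 63.8 mA gives V_GS = -14.4 V ≤ V_t, so take I_D = 0.425 mA.
Then V_GS = 2.69 V and V_DS = V_DD − I_D(R_D+R_S) = 10 − 0.425×2.47 = 8.95 V.
Saturation requires V_DS ≥ V_GS − V_t = 1.29 V; 8.95 ≥ 1.29 ✓.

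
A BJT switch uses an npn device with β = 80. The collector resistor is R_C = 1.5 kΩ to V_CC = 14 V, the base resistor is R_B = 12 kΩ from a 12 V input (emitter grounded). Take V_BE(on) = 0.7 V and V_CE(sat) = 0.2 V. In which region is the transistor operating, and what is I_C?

Assume active: I_B = (12 − 0.7)/12 = 0.942 mA, giving I_C = β·I_B = 75.3 mA.
But then V_CE = 14 − 75.3×1.5 = -99 V < V_CE(sat) = 0.2 V — impossible in the active region.
So the transistor is saturated. With V_CE = 0.2 V, I_C = (V_CC − 0.2)/R_C = 13.8/1.5 = 9.2 mA.
Check: β·I_B = 75.3 mA > I_C = 9.2 mA, confirming saturation.

saturation; I_C ≈ 9.2 mA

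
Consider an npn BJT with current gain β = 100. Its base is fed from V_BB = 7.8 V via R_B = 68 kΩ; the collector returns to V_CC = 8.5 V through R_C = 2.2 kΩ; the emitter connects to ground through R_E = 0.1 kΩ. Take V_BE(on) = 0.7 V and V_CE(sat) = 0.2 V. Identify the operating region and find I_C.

saturation; I_C ≈ 3.6 mA

Assume active: I_B = (7.8 − 0.7)/(68 + 101×0.1) = 0.0909 mA, I_C = β·I_B = 9.09 mA.
Then V_CE = 8.5 − 9.09×2.2 − 9.18×0.1 = -12.4 V < 0.2 V — the active assumption fails.
Re-solve with V_CE = 0.2 V. KCL at the emitter: V_E/R_E = (V_BB−0.7−V_E)/R_B + (V_CC−0.2−V_E)/R_C, giving V_E = 0.37 V.
I_C = (V_CC − 0.2 − V_E)/R_C = (8.3 − 0.37)/2.2 = 3.6 mA.
Check: I_B = (7.1 − 0.37)/68 = 0.099 mA, and β·I_B = 9.9 mA > I_C, confirming saturation.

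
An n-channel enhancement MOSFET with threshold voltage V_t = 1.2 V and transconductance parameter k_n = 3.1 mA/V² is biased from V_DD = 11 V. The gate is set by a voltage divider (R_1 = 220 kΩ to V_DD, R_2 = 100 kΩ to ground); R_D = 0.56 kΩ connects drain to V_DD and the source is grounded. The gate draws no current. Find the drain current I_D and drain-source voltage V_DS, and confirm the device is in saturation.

I_D ≈ 7.8 mA, V_DS ≈ 6.7 V

V_G = V_DD·R_2/(R_1+R_2) = 11×100/320 = 3.44 V. With the source grounded, V_GS = V_G = 3.44 V.
Assume saturation: I_D = (k_n/2)(V_GS − V_t)² = (3.1/2)×(3.44 − 1.2)² = 1.55×2.24² = 7.76 mA.
V_DS = V_DD − I_D·R_D = 11 − 7.76×0.56 = 6.65 V.
Saturation requires V_DS ≥ V_GS − V_t = 2.24 V; 6.65 ≥ 2.24 ✓.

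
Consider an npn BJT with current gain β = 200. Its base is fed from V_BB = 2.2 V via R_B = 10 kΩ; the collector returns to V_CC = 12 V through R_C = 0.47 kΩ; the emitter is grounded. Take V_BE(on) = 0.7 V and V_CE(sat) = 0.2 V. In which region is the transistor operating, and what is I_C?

saturation; I_C ≈ 25 mA

Assume active: I_B = (2.2 − 0.7)/10 = 0.15 mA, giving I_C = β·I_B = 30 mA.
But then V_CE = 12 − 30×0.47 = -2.1 V < V_CE(sat) = 0.2 V — impossible in the active region.
So the transistor is saturated. With V_CE = 0.2 V, I_C = (V_CC − 0.2)/R_C = 11.8/0.47 = 25.1 mA.
Check: β·I_B = 30 mA > I_C = 25.1 mA, confirming saturation.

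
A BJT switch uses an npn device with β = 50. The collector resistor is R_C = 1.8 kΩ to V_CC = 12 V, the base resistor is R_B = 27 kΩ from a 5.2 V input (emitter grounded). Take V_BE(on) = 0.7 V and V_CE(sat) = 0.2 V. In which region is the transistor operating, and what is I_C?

Assume active: I_B = (5.2 − 0.7)/27 = 0.167 mA, giving I_C = β·I_B = 8.33 mA.
But then V_CE = 12 − 8.33×1.8 = -3 V < V_CE(sat) = 0.2 V — impossible in the active region.
So the transistor is saturated. With V_CE = 0.2 V, I_C = (V_CC − 0.2)/R_C = 11.8/1.8 = 6.56 mA.
Check: β·I_B = 8.33 mA > I_C = 6.56 mA, confirming saturation.

saturation; I_C ≈ 6.6 mA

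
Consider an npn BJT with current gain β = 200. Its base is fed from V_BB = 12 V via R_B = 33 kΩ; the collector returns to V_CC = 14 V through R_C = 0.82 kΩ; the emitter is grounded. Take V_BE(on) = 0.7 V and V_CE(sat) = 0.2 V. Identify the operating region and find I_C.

saturation; I_C ≈ 17 mA

Assume active: I_B = (12 − 0.7)/33 = 0.342 mA, giving I_C = β·I_B = 68.5 mA.
But then V_CE = 14 − 68.5×0.82 = -42.2 V < V_CE(sat) = 0.2 V — impossible in the active region.
So the transistor is saturated. With V_CE = 0.2 V, I_C = (V_CC − 0.2)/R_C = 13.8/0.82 = 16.8 mA.
Check: β·I_B = 68.5 mA > I_C = 16.8 mA, confirming saturation.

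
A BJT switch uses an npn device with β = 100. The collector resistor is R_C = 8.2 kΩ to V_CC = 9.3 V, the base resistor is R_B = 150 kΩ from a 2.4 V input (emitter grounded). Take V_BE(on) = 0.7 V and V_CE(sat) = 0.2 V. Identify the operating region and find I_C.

Assume active: I_B = (2.4 − 0.7)/150 = 0.0113 mA, giving I_C = β·I_B = 1.13 mA.
But then V_CE = 9.3 − 1.13×8.2 = 0.00667 V < V_CE(sat) = 0.2 V — impossible in the active region.
So the transistor is saturated. With V_CE = 0.2 V, I_C = (V_CC − 0.2)/R_C = 9.1/8.2 = 1.11 mA.
Check: β·I_B = 1.13 mA > I_C = 1.11 mA, confirming saturation.

saturation; I_C ≈ 1.1 mA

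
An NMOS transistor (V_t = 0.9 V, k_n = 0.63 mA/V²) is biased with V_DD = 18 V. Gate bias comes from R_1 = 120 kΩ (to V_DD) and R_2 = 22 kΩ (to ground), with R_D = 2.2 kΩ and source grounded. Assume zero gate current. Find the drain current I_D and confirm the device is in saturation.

V_G = V_DD·R_2/(R_1+R_2) = 18×22/142 = 2.79 V. With the source grounded, V_GS = V_G = 2.79 V.
Assume saturation: I_D = (k_n/2)(V_GS − V_t)² = (0.63/2)×(2.79 − 0.9)² = 0.315×1.89² = 1.12 mA.
V_DS = V_DD − I_D·R_D = 18 − 1.12×2.2 = 15.5 V.
Saturation requires V_DS ≥ V_GS − V_t = 1.89 V; 15.5 ≥ 1.89 ✓.

I_D ≈ 1.1 mA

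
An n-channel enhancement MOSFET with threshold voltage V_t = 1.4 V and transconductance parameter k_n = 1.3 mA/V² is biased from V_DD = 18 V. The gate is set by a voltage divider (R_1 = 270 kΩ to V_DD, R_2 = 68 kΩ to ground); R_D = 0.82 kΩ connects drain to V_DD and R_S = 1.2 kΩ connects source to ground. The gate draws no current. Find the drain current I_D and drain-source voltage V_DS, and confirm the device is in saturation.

I_D ≈ 0.88 mA, V_DS ≈ 16 V

V_G = V_DD·R_2/(R_1+R_2) = 18×68/338 = 3.62 V.
Assume saturation: I_D = (k_n/2)(V_GS − V_t)² with V_GS = V_G − I_D·R_S = 3.62 − 1.2·I_D.
Substituting gives 0.936·I_D² − 4.47·I_D + 3.21 = 0, with roots I_D = 0.881 or 3.89 mA.
The root I_D = 3.89 mA gives V_GS = -1.05 V ≤ V_t, so take I_D = 0.881 mA.
Then V_GS = 2.56 V and V_DS = V_DD − I_D(R_D+R_S) = 18 − 0.881×2.02 = 16.2 V.
Saturation requires V_DS ≥ V_GS − V_t = 1.16 V; 16.2 ≥ 1.16 ✓.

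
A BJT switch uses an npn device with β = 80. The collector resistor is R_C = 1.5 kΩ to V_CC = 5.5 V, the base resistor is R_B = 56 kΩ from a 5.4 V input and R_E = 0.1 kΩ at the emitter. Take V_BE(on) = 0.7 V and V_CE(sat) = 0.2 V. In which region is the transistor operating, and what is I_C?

Assume active: I_B = (5.4 − 0.7)/(56 + 81×0.1) = 0.0733 mA, I_C = β·I_B = 5.87 mA.
Then V_CE = 5.5 − 5.87×1.5 − 5.94×0.1 = -3.89 V < 0.2 V — the active assumption fails.
Re-solve with V_CE = 0.2 V. KCL at the emitter: V_E/R_E = (V_BB−0.7−V_E)/R_B + (V_CC−0.2−V_E)/R_C, giving V_E = 0.339 V.
I_C = (V_CC − 0.2 − V_E)/R_C = (5.3 − 0.339)/1.5 = 3.31 mA.
Check: I_B = (4.7 − 0.339)/56 = 0.0779 mA, and β·I_B = 6.23 mA > I_C, confirming saturation.

saturation; I_C ≈ 3.3 mA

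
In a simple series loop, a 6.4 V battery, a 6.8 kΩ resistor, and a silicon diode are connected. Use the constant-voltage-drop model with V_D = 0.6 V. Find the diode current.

KVL around the loop: 6.4 = V_D + I·R = 0.6 + I × 6.8 kΩ.
So I = (6.4 − 0.6) / 6.8 kΩ = 5.8 / 6.8 = 0.853 mA.

I ≈ 0.85 mA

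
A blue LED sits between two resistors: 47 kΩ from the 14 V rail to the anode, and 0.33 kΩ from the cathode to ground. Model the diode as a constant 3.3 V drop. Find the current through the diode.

The two resistors are in series with the diode, so KVL gives 14 = I·47 + 3.3 + I·0.33.
I = (14 − 3.3) / (47 + 0.33) kΩ = 10.7 / 47.3 = 0.226 mA.

I ≈ 0.23 mA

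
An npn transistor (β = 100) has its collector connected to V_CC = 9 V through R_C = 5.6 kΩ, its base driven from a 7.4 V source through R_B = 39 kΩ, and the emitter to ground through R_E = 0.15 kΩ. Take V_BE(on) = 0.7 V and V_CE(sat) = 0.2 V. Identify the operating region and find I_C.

saturation; I_C ≈ 1.5 mA

Assume active: I_B = (7.4 − 0.7)/(39 + 101×0.15) = 0.124 mA, I_C = β·I_B = 12.4 mA.
Then V_CE = 9 − 12.4×5.6 − 12.5×0.15 = -62.2 V < 0.2 V — the active assumption fails.
Re-solve with V_CE = 0.2 V. KCL at the emitter: V_E/R_E = (V_BB−0.7−V_E)/R_B + (V_CC−0.2−V_E)/R_C, giving V_E = 0.254 V.
I_C = (V_CC − 0.2 − V_E)/R_C = (8.8 − 0.254)/5.6 = 1.53 mA.
Check: I_B = (6.7 − 0.254)/39 = 0.165 mA, and β·I_B = 16.5 mA > I_C, confirming saturation.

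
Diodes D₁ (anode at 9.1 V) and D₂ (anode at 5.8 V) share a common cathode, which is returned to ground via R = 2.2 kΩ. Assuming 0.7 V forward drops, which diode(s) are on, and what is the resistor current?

Assume both conduct. Then node N would need to be at both 9.1−0.7 = 8.4 V and 5.8−0.7 = 5.1 V, which is impossible.
Assume only D₁ conducts: V_N = 9.1 − 0.7 = 8.4 V, so I_R = 8.4/2.2 = 3.82 mA.
Check D₂: its anode-to-cathode voltage is 5.8 − 8.4 = -2.6 V < 0.7 V, so it is off. The assumption is consistent.

Only D₁ conducts; I_R ≈ 3.8 mA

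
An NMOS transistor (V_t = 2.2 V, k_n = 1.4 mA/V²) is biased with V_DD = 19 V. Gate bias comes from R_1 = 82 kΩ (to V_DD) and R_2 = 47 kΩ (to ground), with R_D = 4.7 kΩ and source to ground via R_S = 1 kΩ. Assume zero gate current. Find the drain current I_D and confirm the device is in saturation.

V_G = V_DD·R_2/(R_1+R_2) = 19×47/129 = 6.92 V.
Assume saturation: I_D = (k_n/2)(V_GS − V_t)² with V_GS = V_G − I_D·R_S = 6.92 − 1·I_D.
Substituting gives 0.7·I_D² − 7.61·I_D + 15.6 = 0, with roots I_D = 2.74 or 8.13 mA.
The root I_D = 8.13 mA gives V_GS = -1.21 V ≤ V_t, so take I_D = 2.74 mA.
Then V_GS = 4.18 V and V_DS = V_DD − I_D(R_D+R_S) = 19 − 2.74×5.7 = 3.37 V.
Saturation requires V_DS ≥ V_GS − V_t = 1.98 V; 3.37 ≥ 1.98 ✓.

I_D ≈ 2.7 mA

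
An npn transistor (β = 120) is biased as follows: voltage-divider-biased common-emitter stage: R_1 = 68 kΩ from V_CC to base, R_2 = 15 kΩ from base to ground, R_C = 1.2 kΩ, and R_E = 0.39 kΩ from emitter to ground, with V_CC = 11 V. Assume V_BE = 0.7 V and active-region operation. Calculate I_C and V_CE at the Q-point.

I_C ≈ 2.6 mA, V_CE ≈ 6.9 V

Thevenize the base divider: V_Th = V_CC·R_2/(R_1+R_2) = 11×15/83 = 1.99 V, R_Th = R_1‖R_2 = 12.3 kΩ.
Base-emitter loop: V_Th = I_B·R_Th + V_BE + (β+1)I_B·R_E, so I_B = (1.99 − 0.7) / (12.3 + 121×0.39) = 0.0217 mA.
I_C = β·I_B = 120×0.0217 = 2.6 mA, and I_E = (β+1)I_B = 2.62 mA.
V_CE = V_CC − I_C·R_C − I_E·R_E = 11 − 2.6×1.2 − 2.62×0.39 = 6.86 V.
V_CE = 6.86 V > 0.2 V confirms active-region operation.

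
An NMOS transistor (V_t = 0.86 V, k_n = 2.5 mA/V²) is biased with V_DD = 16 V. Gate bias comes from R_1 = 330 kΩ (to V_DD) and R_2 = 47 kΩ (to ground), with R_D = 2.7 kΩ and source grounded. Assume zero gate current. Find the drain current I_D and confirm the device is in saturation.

I_D ≈ 1.6 mA

V_G = V_DD·R_2/(R_1+R_2) = 16×47/377 = 1.99 V. With the source grounded, V_GS = V_G = 1.99 V.
Assume saturation: I_D = (k_n/2)(V_GS − V_t)² = (2.5/2)×(1.99 − 0.86)² = 1.25×1.13² = 1.61 mA.
V_DS = V_DD − I_D·R_D = 16 − 1.61×2.7 = 11.7 V.
Saturation requires V_DS ≥ V_GS − V_t = 1.13 V; 11.7 ≥ 1.13 ✓.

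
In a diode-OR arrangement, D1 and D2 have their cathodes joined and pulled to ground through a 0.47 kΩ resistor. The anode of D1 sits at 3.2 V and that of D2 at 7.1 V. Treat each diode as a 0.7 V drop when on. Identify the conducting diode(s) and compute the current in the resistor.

Only D2 conducts; I_R ≈ 14 mA

Assume both conduct. Then node N would need to be at both 3.2−0.7 = 2.5 V and 7.1−0.7 = 6.4 V, which is impossible.
Assume only D2 conducts: V_N = 7.1 − 0.7 = 6.4 V, so I_R = 6.4/0.47 = 13.6 mA.
Check D1: its anode-to-cathode voltage is 3.2 − 6.4 = -3.2 V < 0.7 V, so it is off. The assumption is consistent.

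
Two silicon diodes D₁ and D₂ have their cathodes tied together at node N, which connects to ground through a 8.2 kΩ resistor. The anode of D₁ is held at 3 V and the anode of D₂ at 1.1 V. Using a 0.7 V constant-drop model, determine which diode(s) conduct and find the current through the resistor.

Only D₁ conducts; I_R ≈ 0.28 mA

Assume both conduct. Then node N would need to be at both 3−0.7 = 2.3 V and 1.1−0.7 = 0.4 V, which is impossible.
Assume only D₁ conducts: V_N = 3 − 0.7 = 2.3 V, so I_R = 2.3/8.2 = 0.28 mA.
Check D₂: its anode-to-cathode voltage is 1.1 − 2.3 = -1.2 V < 0.7 V, so it is off. The assumption is consistent.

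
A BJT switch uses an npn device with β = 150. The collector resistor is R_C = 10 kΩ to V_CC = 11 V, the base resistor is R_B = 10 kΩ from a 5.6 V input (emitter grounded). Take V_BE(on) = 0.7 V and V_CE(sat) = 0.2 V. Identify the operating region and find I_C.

Assume active: I_B = (5.6 − 0.7)/10 = 0.49 mA, giving I_C = β·I_B = 73.5 mA.
But then V_CE = 11 − 73.5×10 = -724 V < V_CE(sat) = 0.2 V — impossible in the active region.
So the transistor is saturated. With V_CE = 0.2 V, I_C = (V_CC − 0.2)/R_C = 10.8/10 = 1.08 mA.
Check: β·I_B = 73.5 mA > I_C = 1.08 mA, confirming saturation.

saturation; I_C ≈ 1.1 mA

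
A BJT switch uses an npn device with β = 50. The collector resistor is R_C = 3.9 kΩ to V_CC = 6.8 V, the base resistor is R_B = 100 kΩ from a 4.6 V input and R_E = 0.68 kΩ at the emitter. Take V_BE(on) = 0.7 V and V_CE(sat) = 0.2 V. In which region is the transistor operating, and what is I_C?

Assume active: I_B = (4.6 − 0.7)/(100 + 51×0.68) = 0.029 mA, I_C = β·I_B = 1.45 mA.
Then V_CE = 6.8 − 1.45×3.9 − 1.48×0.68 = 0.149 V < 0.2 V — the active assumption fails.
Re-solve with V_CE = 0.2 V. KCL at the emitter: V_E/R_E = (V_BB−0.7−V_E)/R_B + (V_CC−0.2−V_E)/R_C, giving V_E = 0.997 V.
I_C = (V_CC − 0.2 − V_E)/R_C = (6.6 − 0.997)/3.9 = 1.44 mA.
Check: I_B = (3.9 − 0.997)/100 = 0.029 mA, and β·I_B = 1.45 mA > I_C, confirming saturation.

saturation; I_C ≈ 1.4 mA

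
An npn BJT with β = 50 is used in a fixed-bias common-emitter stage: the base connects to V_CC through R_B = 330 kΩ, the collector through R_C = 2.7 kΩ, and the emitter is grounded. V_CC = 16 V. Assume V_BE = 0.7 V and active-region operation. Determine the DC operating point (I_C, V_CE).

I_C ≈ 2.3 mA, V_CE ≈ 9.7 V

Base loop: V_CC = I_B·R_B + V_BE, so I_B = (16 − 0.7)/330 kΩ = 0.0464 mA.
In the active region I_C = β·I_B = 50 × 0.0464 = 2.32 mA.
Collector loop: V_CE = V_CC − I_C·R_C = 16 − 2.32×2.7 = 9.74 V.
Since V_CE = 9.74 V > V_CE(sat) ≈ 0.2 V, the transistor is in the active region as assumed.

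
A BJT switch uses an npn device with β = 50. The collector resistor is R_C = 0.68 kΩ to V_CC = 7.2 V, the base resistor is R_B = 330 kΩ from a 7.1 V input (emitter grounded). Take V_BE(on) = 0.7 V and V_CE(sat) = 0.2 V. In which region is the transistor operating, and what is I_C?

Assume active. Base-emitter loop: I_B = (V_BB − V_BE)/R_B = (7.1 − 0.7)/330 = 0.0194 mA.
I_C = β·I_B = 50×0.0194 = 0.97 mA.
V_CE = V_CC − I_C·R_C = 7.2 − 0.97×0.68 = 6.54 V > V_CE(sat), so the active-region assumption holds.

active; I_C ≈ 0.97 mA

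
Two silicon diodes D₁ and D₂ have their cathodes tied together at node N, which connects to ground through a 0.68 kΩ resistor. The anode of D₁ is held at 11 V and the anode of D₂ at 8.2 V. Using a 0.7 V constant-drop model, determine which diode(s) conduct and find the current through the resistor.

Assume both conduct. Then node N would need to be at both 11−0.7 = 10.3 V and 8.2−0.7 = 7.5 V, which is impossible.
Assume only D₁ conducts: V_N = 11 − 0.7 = 10.3 V, so I_R = 10.3/0.68 = 15.1 mA.
Check D₂: its anode-to-cathode voltage is 8.2 − 10.3 = -2.1 V < 0.7 V, so it is off. The assumption is consistent.

Only D₁ conducts; I_R ≈ 15 mA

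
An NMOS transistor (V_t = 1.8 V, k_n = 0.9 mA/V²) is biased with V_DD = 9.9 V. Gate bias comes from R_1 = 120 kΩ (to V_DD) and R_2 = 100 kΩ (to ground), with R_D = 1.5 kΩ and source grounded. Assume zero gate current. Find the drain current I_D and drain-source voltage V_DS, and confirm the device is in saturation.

I_D ≈ 3.3 mA, V_DS ≈ 5 V

V_G = V_DD·R_2/(R_1+R_2) = 9.9×100/220 = 4.5 V. With the source grounded, V_GS = V_G = 4.5 V.
Assume saturation: I_D = (k_n/2)(V_GS − V_t)² = (0.9/2)×(4.5 − 1.8)² = 0.45×2.7² = 3.28 mA.
V_DS = V_DD − I_D·R_D = 9.9 − 3.28×1.5 = 4.98 V.
Saturation requires V_DS ≥ V_GS − V_t = 2.7 V; 4.98 ≥ 2.7 ✓.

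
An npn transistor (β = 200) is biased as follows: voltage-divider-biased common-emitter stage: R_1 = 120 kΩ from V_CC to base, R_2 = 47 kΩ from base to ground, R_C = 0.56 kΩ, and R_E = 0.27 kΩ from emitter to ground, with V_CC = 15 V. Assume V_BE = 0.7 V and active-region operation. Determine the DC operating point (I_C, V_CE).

Thevenize the base divider: V_Th = V_CC·R_2/(R_1+R_2) = 15×47/167 = 4.22 V, R_Th = R_1‖R_2 = 33.8 kΩ.
Base-emitter loop: V_Th = I_B·R_Th + V_BE + (β+1)I_B·R_E, so I_B = (4.22 − 0.7) / (33.8 + 201×0.27) = 0.04 mA.
I_C = β·I_B = 200×0.04 = 8 mA, and I_E = (β+1)I_B = 8.04 mA.
V_CE = V_CC − I_C·R_C − I_E·R_E = 15 − 8×0.56 − 8.04×0.27 = 8.35 V.
V_CE = 8.35 V > 0.2 V confirms active-region operation.

I_C ≈ 8 mA, V_CE ≈ 8.3 V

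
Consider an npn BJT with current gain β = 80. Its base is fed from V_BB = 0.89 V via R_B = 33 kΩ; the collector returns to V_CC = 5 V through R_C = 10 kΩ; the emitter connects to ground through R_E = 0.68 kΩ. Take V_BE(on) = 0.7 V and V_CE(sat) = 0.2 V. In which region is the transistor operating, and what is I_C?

Assume active. Base-emitter loop: I_B = (V_BB − V_BE)/(R_B + (β+1)R_E) = (0.89 − 0.7)/(33 + 81×0.68) = 0.00216 mA.
I_C = β·I_B = 80×0.00216 = 0.173 mA.
V_CE = V_CC − I_C·R_C − I_E·R_E = 5 − 0.173×10 − 0.175×0.68 = 3.16 V > V_CE(sat), so the active-region assumption holds.

active; I_C ≈ 0.17 mA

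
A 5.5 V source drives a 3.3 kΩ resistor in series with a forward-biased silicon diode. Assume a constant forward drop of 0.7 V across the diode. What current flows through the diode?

KVL around the loop: 5.5 = V_D + I·R = 0.7 + I × 3.3 kΩ.
So I = (5.5 − 0.7) / 3.3 kΩ = 4.8 / 3.3 = 1.45 mA.

I ≈ 1.5 mA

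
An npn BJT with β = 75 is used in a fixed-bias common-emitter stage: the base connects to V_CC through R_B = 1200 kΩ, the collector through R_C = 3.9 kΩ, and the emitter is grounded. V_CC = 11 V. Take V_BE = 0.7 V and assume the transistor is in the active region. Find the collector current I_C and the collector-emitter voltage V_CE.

I_C ≈ 0.64 mA, V_CE ≈ 8.5 V

Base loop: V_CC = I_B·R_B + V_BE, so I_B = (11 − 0.7)/1200 kΩ = 0.00858 mA.
In the active region I_C = β·I_B = 75 × 0.00858 = 0.644 mA.
Collector loop: V_CE = V_CC − I_C·R_C = 11 − 0.644×3.9 = 8.49 V.
Since V_CE = 8.49 V > V_CE(sat) ≈ 0.2 V, the transistor is in the active region as assumed.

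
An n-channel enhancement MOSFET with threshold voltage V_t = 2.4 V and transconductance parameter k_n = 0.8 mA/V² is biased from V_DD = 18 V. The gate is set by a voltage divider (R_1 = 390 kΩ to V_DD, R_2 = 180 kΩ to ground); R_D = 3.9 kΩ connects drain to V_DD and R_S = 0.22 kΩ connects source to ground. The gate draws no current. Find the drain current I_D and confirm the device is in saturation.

V_G = V_DD·R_2/(R_1+R_2) = 18×180/570 = 5.68 V.
Assume saturation: I_D = (k_n/2)(V_GS − V_t)² with V_GS = V_G − I_D·R_S = 5.68 − 0.22·I_D.
Substituting gives 0.0194·I_D² − 1.58·I_D + 4.31 = 0, with roots I_D = 2.83 or 78.7 mA.
The root I_D = 78.7 mA gives V_GS = -11.6 V ≤ V_t, so take I_D = 2.83 mA.
Then V_GS = 5.06 V and V_DS = V_DD − I_D(R_D+R_S) = 18 − 2.83×4.12 = 6.33 V.
Saturation requires V_DS ≥ V_GS − V_t = 2.66 V; 6.33 ≥ 2.66 ✓.

I_D ≈ 2.8 mA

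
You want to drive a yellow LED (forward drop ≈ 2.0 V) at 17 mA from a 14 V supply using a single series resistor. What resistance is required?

The resistor drops V_S − V_D = 14 − 2.0 = 12 V at 17 mA.
R = 12 V / 17 mA = 0.706 kΩ.

R ≈ 0.71 kΩ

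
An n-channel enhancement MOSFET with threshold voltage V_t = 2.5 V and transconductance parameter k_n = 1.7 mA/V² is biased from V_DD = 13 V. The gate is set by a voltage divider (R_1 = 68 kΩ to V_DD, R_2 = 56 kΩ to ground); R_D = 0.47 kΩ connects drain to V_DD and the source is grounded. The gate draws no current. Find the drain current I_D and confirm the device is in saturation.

V_G = V_DD·R_2/(R_1+R_2) = 13×56/124 = 5.87 V. With the source grounded, V_GS = V_G = 5.87 V.
Assume saturation: I_D = (k_n/2)(V_GS − V_t)² = (1.7/2)×(5.87 − 2.5)² = 0.85×3.37² = 9.66 mA.
V_DS = V_DD − I_D·R_D = 13 − 9.66×0.47 = 8.46 V.
Saturation requires V_DS ≥ V_GS − V_t = 3.37 V; 8.46 ≥ 3.37 ✓.

I_D ≈ 9.7 mA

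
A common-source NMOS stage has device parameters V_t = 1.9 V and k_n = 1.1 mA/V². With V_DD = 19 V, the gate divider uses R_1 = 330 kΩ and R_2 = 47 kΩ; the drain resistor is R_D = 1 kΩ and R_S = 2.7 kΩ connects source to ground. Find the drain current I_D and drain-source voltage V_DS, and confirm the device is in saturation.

I_D ≈ 0.056 mA, V_DS ≈ 19 V

V_G = V_DD·R_2/(R_1+R_2) = 19×47/377 = 2.37 V.
Assume saturation: I_D = (k_n/2)(V_GS − V_t)² with V_GS = V_G − I_D·R_S = 2.37 − 2.7·I_D.
Substituting gives 4.01·I_D² − 2.39·I_D + 0.121 = 0, with roots I_D = 0.0557 or 0.541 mA.
The root I_D = 0.541 mA gives V_GS = 0.908 V ≤ V_t, so take I_D = 0.0557 mA.
Then V_GS = 2.22 V and V_DS = V_DD − I_D(R_D+R_S) = 19 − 0.0557×3.7 = 18.8 V.
Saturation requires V_DS ≥ V_GS − V_t = 0.318 V; 18.8 ≥ 0.318 ✓.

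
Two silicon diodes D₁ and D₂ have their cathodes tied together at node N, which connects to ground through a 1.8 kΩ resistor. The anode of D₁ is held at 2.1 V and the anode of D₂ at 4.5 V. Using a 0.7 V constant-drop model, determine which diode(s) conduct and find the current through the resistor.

Assume both conduct. Then node N would need to be at both 2.1−0.7 = 1.4 V and 4.5−0.7 = 3.8 V, which is impossible.
Assume only D₂ conducts: V_N = 4.5 − 0.7 = 3.8 V, so I_R = 3.8/1.8 = 2.11 mA.
Check D₁: its anode-to-cathode voltage is 2.1 − 3.8 = -1.7 V < 0.7 V, so it is off. The assumption is consistent.

Only D₂ conducts; I_R ≈ 2.1 mA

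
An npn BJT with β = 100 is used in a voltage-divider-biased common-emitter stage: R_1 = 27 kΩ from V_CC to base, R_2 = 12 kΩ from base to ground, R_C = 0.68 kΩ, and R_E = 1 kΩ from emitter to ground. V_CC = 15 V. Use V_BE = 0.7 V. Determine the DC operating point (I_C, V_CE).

I_C ≈ 3.6 mA, V_CE ≈ 8.9 V

Thevenize the base divider: V_Th = V_CC·R_2/(R_1+R_2) = 15×12/39 = 4.62 V, R_Th = R_1‖R_2 = 8.31 kΩ.
Base-emitter loop: V_Th = I_B·R_Th + V_BE + (β+1)I_B·R_E, so I_B = (4.62 − 0.7) / (8.31 + 101×1) = 0.0358 mA.
I_C = β·I_B = 100×0.0358 = 3.58 mA, and I_E = (β+1)I_B = 3.62 mA.
V_CE = V_CC − I_C·R_C − I_E·R_E = 15 − 3.58×0.68 − 3.62×1 = 8.95 V.
V_CE = 8.95 V > 0.2 V confirms active-region operation.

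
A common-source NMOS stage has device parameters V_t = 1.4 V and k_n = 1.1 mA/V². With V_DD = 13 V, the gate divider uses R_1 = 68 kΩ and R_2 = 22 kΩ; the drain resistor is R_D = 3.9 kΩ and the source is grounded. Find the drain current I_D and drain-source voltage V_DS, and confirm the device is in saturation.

V_G = V_DD·R_2/(R_1+R_2) = 13×22/90 = 3.18 V. With the source grounded, V_GS = V_G = 3.18 V.
Assume saturation: I_D = (k_n/2)(V_GS − V_t)² = (1.1/2)×(3.18 − 1.4)² = 0.55×1.78² = 1.74 mA.
V_DS = V_DD − I_D·R_D = 13 − 1.74×3.9 = 6.22 V.
Saturation requires V_DS ≥ V_GS − V_t = 1.78 V; 6.22 ≥ 1.78 ✓.

I_D ≈ 1.7 mA, V_DS ≈ 6.2 V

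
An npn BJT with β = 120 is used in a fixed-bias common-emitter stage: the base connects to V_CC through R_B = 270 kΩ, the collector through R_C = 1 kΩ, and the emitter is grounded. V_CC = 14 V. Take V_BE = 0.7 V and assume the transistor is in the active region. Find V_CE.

V_CE ≈ 8.1 V

Base loop: V_CC = I_B·R_B + V_BE, so I_B = (14 − 0.7)/270 kΩ = 0.0493 mA.
In the active region I_C = β·I_B = 120 × 0.0493 = 5.91 mA.
Collector loop: V_CE = V_CC − I_C·R_C = 14 − 5.91×1 = 8.09 V.
Since V_CE = 8.09 V > V_CE(sat) ≈ 0.2 V, the transistor is in the active region as assumed.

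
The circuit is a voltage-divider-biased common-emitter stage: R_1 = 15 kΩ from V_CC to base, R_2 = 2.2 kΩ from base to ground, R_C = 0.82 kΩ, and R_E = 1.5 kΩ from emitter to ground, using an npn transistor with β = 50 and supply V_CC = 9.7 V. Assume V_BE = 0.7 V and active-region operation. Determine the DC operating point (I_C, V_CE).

I_C ≈ 0.34 mA, V_CE ≈ 8.9 V

Thevenize the base divider: V_Th = V_CC·R_2/(R_1+R_2) = 9.7×2.2/17.2 = 1.24 V, R_Th = R_1‖R_2 = 1.92 kΩ.
Base-emitter loop: V_Th = I_B·R_Th + V_BE + (β+1)I_B·R_E, so I_B = (1.24 − 0.7) / (1.92 + 51×1.5) = 0.0069 mA.
I_C = β·I_B = 50×0.0069 = 0.345 mA, and I_E = (β+1)I_B = 0.352 mA.
V_CE = V_CC − I_C·R_C − I_E·R_E = 9.7 − 0.345×0.82 − 0.352×1.5 = 8.89 V.
V_CE = 8.89 V > 0.2 V confirms active-region operation.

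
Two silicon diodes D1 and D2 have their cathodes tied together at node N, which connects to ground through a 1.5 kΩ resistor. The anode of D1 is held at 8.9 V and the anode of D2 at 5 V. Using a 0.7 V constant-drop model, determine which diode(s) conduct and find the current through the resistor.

Assume both conduct. Then node N would need to be at both 8.9−0.7 = 8.2 V and 5−0.7 = 4.3 V, which is impossible.
Assume only D1 conducts: V_N = 8.9 − 0.7 = 8.2 V, so I_R = 8.2/1.5 = 5.47 mA.
Check D2: its anode-to-cathode voltage is 5 − 8.2 = -3.2 V < 0.7 V, so it is off. The assumption is consistent.

Only D1 conducts; I_R ≈ 5.5 mA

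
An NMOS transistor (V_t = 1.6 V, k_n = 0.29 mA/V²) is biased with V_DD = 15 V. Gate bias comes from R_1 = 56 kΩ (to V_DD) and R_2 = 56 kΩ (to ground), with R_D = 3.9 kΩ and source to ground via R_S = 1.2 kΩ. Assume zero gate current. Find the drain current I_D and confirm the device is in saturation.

I_D ≈ 1.9 mA

V_G = V_DD·R_2/(R_1+R_2) = 15×56/112 = 7.5 V.
Assume saturation: I_D = (k_n/2)(V_GS − V_t)² with V_GS = V_G − I_D·R_S = 7.5 − 1.2·I_D.
Substituting gives 0.209·I_D² − 3.05·I_D + 5.05 = 0, with roots I_D = 1.9 or 12.7 mA.
The root I_D = 12.7 mA gives V_GS = -7.77 V ≤ V_t, so take I_D = 1.9 mA.
Then V_GS = 5.22 V and V_DS = V_DD − I_D(R_D+R_S) = 15 − 1.9×5.1 = 5.31 V.
Saturation requires V_DS ≥ V_GS − V_t = 3.62 V; 5.31 ≥ 3.62 ✓.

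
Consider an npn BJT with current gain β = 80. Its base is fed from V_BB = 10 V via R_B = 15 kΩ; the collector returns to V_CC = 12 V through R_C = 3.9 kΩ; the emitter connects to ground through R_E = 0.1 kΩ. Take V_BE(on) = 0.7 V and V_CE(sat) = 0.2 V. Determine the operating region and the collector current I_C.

saturation; I_C ≈ 2.9 mA

Assume active: I_B = (10 − 0.7)/(15 + 81×0.1) = 0.403 mA, I_C = β·I_B = 32.2 mA.
Then V_CE = 12 − 32.2×3.9 − 32.6×0.1 = -117 V < 0.2 V — the active assumption fails.
Re-solve with V_CE = 0.2 V. KCL at the emitter: V_E/R_E = (V_BB−0.7−V_E)/R_B + (V_CC−0.2−V_E)/R_C, giving V_E = 0.353 V.
I_C = (V_CC − 0.2 − V_E)/R_C = (11.8 − 0.353)/3.9 = 2.94 mA.
Check: I_B = (9.3 − 0.353)/15 = 0.596 mA, and β·I_B = 47.7 mA > I_C, confirming saturation.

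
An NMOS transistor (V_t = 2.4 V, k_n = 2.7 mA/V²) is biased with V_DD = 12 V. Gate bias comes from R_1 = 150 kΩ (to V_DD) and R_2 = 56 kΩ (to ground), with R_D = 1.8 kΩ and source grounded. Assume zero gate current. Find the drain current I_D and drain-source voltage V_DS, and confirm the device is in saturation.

I_D ≈ 1 mA, V_DS ≈ 10 V

V_G = V_DD·R_2/(R_1+R_2) = 12×56/206 = 3.26 V. With the source grounded, V_GS = V_G = 3.26 V.
Assume saturation: I_D = (k_n/2)(V_GS − V_t)² = (2.7/2)×(3.26 − 2.4)² = 1.35×0.862² = 1 mA.
V_DS = V_DD − I_D·R_D = 12 − 1×1.8 = 10.2 V.
Saturation requires V_DS ≥ V_GS − V_t = 0.862 V; 10.2 ≥ 0.862 ✓.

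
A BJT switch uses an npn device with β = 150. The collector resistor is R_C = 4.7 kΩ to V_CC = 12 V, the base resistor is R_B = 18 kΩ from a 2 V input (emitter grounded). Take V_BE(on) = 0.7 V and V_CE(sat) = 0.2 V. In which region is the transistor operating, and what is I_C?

Assume active: I_B = (2 − 0.7)/18 = 0.0722 mA, giving I_C = β·I_B = 10.8 mA.
But then V_CE = 12 − 10.8×4.7 = -38.9 V < V_CE(sat) = 0.2 V — impossible in the active region.
So the transistor is saturated. With V_CE = 0.2 V, I_C = (V_CC − 0.2)/R_C = 11.8/4.7 = 2.51 mA.
Check: β·I_B = 10.8 mA > I_C = 2.51 mA, confirming saturation.

saturation; I_C ≈ 2.5 mA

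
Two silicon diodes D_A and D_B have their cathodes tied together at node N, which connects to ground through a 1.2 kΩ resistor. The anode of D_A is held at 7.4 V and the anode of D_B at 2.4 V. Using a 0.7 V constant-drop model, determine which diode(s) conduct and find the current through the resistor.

Assume both conduct. Then node N would need to be at both 7.4−0.7 = 6.7 V and 2.4−0.7 = 1.7 V, which is impossible.
Assume only D_A conducts: V_N = 7.4 − 0.7 = 6.7 V, so I_R = 6.7/1.2 = 5.58 mA.
Check D_B: its anode-to-cathode voltage is 2.4 − 6.7 = -4.3 V < 0.7 V, so it is off. The assumption is consistent.

Only D_A conducts; I_R ≈ 5.6 mA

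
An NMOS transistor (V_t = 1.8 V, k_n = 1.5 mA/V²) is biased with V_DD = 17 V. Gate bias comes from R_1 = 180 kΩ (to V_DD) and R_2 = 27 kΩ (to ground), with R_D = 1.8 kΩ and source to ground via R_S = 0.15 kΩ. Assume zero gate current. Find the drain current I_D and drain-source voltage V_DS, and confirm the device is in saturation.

V_G = V_DD·R_2/(R_1+R_2) = 17×27/207 = 2.22 V.
Assume saturation: I_D = (k_n/2)(V_GS − V_t)² with V_GS = V_G − I_D·R_S = 2.22 − 0.15·I_D.
Substituting gives 0.0169·I_D² − 1.09·I_D + 0.131 = 0, with roots I_D = 0.12 or 64.7 mA.
The root I_D = 64.7 mA gives V_GS = -7.49 V ≤ V_t, so take I_D = 0.12 mA.
Then V_GS = 2.2 V and V_DS = V_DD − I_D(R_D+R_S) = 17 − 0.12×1.95 = 16.8 V.
Saturation requires V_DS ≥ V_GS − V_t = 0.399 V; 16.8 ≥ 0.399 ✓.

I_D ≈ 0.12 mA, V_DS ≈ 17 V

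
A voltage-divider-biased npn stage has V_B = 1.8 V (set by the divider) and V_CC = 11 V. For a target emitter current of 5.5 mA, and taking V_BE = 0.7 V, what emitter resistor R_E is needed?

V_E = V_B − V_BE = 1.8 − 0.7 = 1.1 V.
R_E = V_E / I_E = 1.1 / 5.5 = 0.2 kΩ.

R_E ≈ 0.2 kΩ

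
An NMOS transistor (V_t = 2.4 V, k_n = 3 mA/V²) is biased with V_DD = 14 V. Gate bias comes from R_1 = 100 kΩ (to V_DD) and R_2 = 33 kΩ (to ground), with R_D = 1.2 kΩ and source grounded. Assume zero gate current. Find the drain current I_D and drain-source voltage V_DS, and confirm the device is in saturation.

V_G = V_DD·R_2/(R_1+R_2) = 14×33/133 = 3.47 V. With the source grounded, V_GS = V_G = 3.47 V.
Assume saturation: I_D = (k_n/2)(V_GS − V_t)² = (3/2)×(3.47 − 2.4)² = 1.5×1.07² = 1.73 mA.
V_DS = V_DD − I_D·R_D = 14 − 1.73×1.2 = 11.9 V.
Saturation requires V_DS ≥ V_GS − V_t = 1.07 V; 11.9 ≥ 1.07 ✓.

I_D ≈ 1.7 mA, V_DS ≈ 12 V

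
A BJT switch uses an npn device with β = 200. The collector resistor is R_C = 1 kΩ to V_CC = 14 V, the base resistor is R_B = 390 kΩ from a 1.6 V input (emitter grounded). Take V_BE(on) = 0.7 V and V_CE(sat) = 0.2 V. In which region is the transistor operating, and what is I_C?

Assume active. Base-emitter loop: I_B = (V_BB − V_BE)/R_B = (1.6 − 0.7)/390 = 0.00231 mA.
I_C = β·I_B = 200×0.00231 = 0.462 mA.
V_CE = V_CC − I_C·R_C = 14 − 0.462×1 = 13.5 V > V_CE(sat), so the active-region assumption holds.

active; I_C ≈ 0.46 mA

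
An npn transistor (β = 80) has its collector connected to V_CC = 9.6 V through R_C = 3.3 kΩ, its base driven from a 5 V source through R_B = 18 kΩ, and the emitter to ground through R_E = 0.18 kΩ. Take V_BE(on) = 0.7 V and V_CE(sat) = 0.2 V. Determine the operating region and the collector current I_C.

Assume active: I_B = (5 − 0.7)/(18 + 81×0.18) = 0.132 mA, I_C = β·I_B = 10.6 mA.
Then V_CE = 9.6 − 10.6×3.3 − 10.7×0.18 = -27.2 V < 0.2 V — the active assumption fails.
Re-solve with V_CE = 0.2 V. KCL at the emitter: V_E/R_E = (V_BB−0.7−V_E)/R_B + (V_CC−0.2−V_E)/R_C, giving V_E = 0.522 V.
I_C = (V_CC − 0.2 − V_E)/R_C = (9.4 − 0.522)/3.3 = 2.69 mA.
Check: I_B = (4.3 − 0.522)/18 = 0.21 mA, and β·I_B = 16.8 mA > I_C, confirming saturation.

saturation; I_C ≈ 2.7 mA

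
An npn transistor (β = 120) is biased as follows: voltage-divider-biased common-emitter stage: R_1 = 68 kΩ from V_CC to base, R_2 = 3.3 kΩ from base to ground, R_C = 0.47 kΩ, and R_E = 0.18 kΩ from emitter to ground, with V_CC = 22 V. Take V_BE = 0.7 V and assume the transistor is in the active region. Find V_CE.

Thevenize the base divider: V_Th = V_CC·R_2/(R_1+R_2) = 22×3.3/71.3 = 1.02 V, R_Th = R_1‖R_2 = 3.15 kΩ.
Base-emitter loop: V_Th = I_B·R_Th + V_BE + (β+1)I_B·R_E, so I_B = (1.02 − 0.7) / (3.15 + 121×0.18) = 0.0128 mA.
I_C = β·I_B = 120×0.0128 = 1.53 mA, and I_E = (β+1)I_B = 1.54 mA.
V_CE = V_CC − I_C·R_C − I_E·R_E = 22 − 1.53×0.47 − 1.54×0.18 = 21 V.
V_CE = 21 V > 0.2 V confirms active-region operation.

V_CE ≈ 21 V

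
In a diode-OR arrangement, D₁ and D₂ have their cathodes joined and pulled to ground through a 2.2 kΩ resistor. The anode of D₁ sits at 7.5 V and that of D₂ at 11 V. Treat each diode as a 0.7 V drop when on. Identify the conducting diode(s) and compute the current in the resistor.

Only D₂ conducts; I_R ≈ 4.7 mA

Assume both conduct. Then node N would need to be at both 7.5−0.7 = 6.8 V and 11−0.7 = 10.3 V, which is impossible.
Assume only D₂ conducts: V_N = 11 − 0.7 = 10.3 V, so I_R = 10.3/2.2 = 4.68 mA.
Check D₁: its anode-to-cathode voltage is 7.5 − 10.3 = -2.8 V < 0.7 V, so it is off. The assumption is consistent.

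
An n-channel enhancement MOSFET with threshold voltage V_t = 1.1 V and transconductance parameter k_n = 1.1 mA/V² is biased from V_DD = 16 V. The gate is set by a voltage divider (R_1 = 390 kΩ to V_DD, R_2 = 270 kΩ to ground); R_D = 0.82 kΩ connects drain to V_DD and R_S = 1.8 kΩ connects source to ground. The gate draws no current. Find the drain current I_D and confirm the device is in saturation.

V_G = V_DD·R_2/(R_1+R_2) = 16×270/660 = 6.55 V.
Assume saturation: I_D = (k_n/2)(V_GS − V_t)² with V_GS = V_G − I_D·R_S = 6.55 − 1.8·I_D.
Substituting gives 1.78·I_D² − 11.8·I_D + 16.3 = 0, with roots I_D = 1.97 or 4.64 mA.
The root I_D = 4.64 mA gives V_GS = -1.8 V ≤ V_t, so take I_D = 1.97 mA.
Then V_GS = 2.99 V and V_DS = V_DD − I_D(R_D+R_S) = 16 − 1.97×2.62 = 10.8 V.
Saturation requires V_DS ≥ V_GS − V_t = 1.89 V; 10.8 ≥ 1.89 ✓.

I_D ≈ 2 mA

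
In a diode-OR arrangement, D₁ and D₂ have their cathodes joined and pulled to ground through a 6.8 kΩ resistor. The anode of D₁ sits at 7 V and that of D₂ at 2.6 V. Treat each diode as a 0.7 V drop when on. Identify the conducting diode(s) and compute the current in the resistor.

Only D₁ conducts; I_R ≈ 0.93 mA

Assume both conduct. Then node N would need to be at both 7−0.7 = 6.3 V and 2.6−0.7 = 1.9 V, which is impossible.
Assume only D₁ conducts: V_N = 7 − 0.7 = 6.3 V, so I_R = 6.3/6.8 = 0.926 mA.
Check D₂: its anode-to-cathode voltage is 2.6 − 6.3 = -3.7 V < 0.7 V, so it is off. The assumption is consistent.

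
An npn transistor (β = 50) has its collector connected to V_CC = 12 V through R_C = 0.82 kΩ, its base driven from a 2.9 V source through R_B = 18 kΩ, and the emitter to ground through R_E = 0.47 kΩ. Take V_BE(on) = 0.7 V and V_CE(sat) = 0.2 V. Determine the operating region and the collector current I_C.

Assume active. Base-emitter loop: I_B = (V_BB − V_BE)/(R_B + (β+1)R_E) = (2.9 − 0.7)/(18 + 51×0.47) = 0.0524 mA.
I_C = β·I_B = 50×0.0524 = 2.62 mA.
V_CE = V_CC − I_C·R_C − I_E·R_E = 12 − 2.62×0.82 − 2.67×0.47 = 8.59 V > V_CE(sat), so the active-region assumption holds.

active; I_C ≈ 2.6 mA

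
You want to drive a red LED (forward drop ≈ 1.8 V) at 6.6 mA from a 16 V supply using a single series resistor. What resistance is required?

R ≈ 2.2 kΩ

The resistor drops V_S − V_D = 16 − 1.8 = 14.2 V at 6.6 mA.
R = 14.2 V / 6.6 mA = 2.15 kΩ.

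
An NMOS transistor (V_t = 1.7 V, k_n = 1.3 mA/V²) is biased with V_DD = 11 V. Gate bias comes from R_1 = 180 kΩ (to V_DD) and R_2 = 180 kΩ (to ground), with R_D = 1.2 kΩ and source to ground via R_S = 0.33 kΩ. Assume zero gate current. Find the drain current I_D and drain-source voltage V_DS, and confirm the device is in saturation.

I_D ≈ 4 mA, V_DS ≈ 4.9 V

V_G = V_DD·R_2/(R_1+R_2) = 11×180/360 = 5.5 V.
Assume saturation: I_D = (k_n/2)(V_GS − V_t)² with V_GS = V_G − I_D·R_S = 5.5 − 0.33·I_D.
Substituting gives 0.0708·I_D² − 2.63·I_D + 9.39 = 0, with roots I_D = 4 or 33.2 mA.
The root I_D = 33.2 mA gives V_GS = -5.44 V ≤ V_t, so take I_D = 4 mA.
Then V_GS = 4.18 V and V_DS = V_DD − I_D(R_D+R_S) = 11 − 4×1.53 = 4.88 V.
Saturation requires V_DS ≥ V_GS − V_t = 2.48 V; 4.88 ≥ 2.48 ✓.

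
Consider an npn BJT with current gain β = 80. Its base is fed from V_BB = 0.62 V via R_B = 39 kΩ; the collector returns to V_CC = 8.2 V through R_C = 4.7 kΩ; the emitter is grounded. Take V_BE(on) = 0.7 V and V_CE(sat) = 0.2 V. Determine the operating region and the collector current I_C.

cutoff; I_C ≈ 0

V_BB = 0.62 V ≤ V_BE(on) = 0.7 V, so the base-emitter junction is not forward biased.
The transistor is in cutoff: I_B = I_C = 0.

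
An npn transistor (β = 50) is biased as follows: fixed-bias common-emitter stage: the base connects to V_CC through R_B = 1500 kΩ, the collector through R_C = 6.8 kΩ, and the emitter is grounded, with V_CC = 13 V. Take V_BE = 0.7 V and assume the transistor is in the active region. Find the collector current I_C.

Base loop: V_CC = I_B·R_B + V_BE, so I_B = (13 − 0.7)/1500 kΩ = 0.0082 mA.
In the active region I_C = β·I_B = 50 × 0.0082 = 0.41 mA.
Collector loop: V_CE = V_CC − I_C·R_C = 13 − 0.41×6.8 = 10.2 V.
Since V_CE = 10.2 V > V_CE(sat) ≈ 0.2 V, the transistor is in the active region as assumed.

I_C ≈ 0.41 mA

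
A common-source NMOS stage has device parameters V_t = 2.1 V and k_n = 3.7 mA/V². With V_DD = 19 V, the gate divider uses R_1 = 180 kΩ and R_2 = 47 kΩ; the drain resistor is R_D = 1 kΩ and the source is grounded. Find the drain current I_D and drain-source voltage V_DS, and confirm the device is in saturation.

V_G = V_DD·R_2/(R_1+R_2) = 19×47/227 = 3.93 V. With the source grounded, V_GS = V_G = 3.93 V.
Assume saturation: I_D = (k_n/2)(V_GS − V_t)² = (3.7/2)×(3.93 − 2.1)² = 1.85×1.83² = 6.22 mA.
V_DS = V_DD − I_D·R_D = 19 − 6.22×1 = 12.8 V.
Saturation requires V_DS ≥ V_GS − V_t = 1.83 V; 12.8 ≥ 1.83 ✓.

I_D ≈ 6.2 mA, V_DS ≈ 13 V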